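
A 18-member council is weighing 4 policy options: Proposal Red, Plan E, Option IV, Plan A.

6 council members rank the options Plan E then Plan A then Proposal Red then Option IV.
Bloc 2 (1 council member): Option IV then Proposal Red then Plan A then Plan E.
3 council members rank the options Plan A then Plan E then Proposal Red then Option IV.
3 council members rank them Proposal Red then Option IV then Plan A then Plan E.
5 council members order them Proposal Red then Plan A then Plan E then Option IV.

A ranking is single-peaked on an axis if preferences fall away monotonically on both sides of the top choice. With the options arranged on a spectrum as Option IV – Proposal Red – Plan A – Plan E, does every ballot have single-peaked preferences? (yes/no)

yes

Axis positions: Option IV=1, Proposal Red=2, Plan A=3, Plan E=4.
Bloc 1 (peak Plan E at position 4): ranking walks positions 4-3-2-1, expanding outward from the peak — single-peaked.
Bloc 2 (peak Option IV at position 1): ranking walks positions 1-2-3-4, expanding outward from the peak — single-peaked.
Bloc 3 (peak Plan A at position 3): ranking walks positions 3-4-2-1, expanding outward from the peak — single-peaked.
Bloc 4 (peak Proposal Red at position 2): ranking walks positions 2-1-3-4, expanding outward from the peak — single-peaked.
Bloc 5 (peak Proposal Red at position 2): ranking walks positions 2-3-4-1, expanding outward from the peak — single-peaked.
Every ranking is single-peaked on this axis.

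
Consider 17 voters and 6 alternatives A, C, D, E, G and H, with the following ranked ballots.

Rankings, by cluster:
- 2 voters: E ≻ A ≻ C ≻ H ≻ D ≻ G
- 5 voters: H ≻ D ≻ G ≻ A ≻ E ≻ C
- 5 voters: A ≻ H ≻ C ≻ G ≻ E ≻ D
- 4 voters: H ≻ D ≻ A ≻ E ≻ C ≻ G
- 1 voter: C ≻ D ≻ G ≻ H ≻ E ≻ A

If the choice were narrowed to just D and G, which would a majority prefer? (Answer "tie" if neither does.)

Ballots ranking D above G: 2 + 5 + 4 + 1 = 12.
Ballots ranking G above D: 17 − 12 = 5.
D wins the head-to-head 12–5.

D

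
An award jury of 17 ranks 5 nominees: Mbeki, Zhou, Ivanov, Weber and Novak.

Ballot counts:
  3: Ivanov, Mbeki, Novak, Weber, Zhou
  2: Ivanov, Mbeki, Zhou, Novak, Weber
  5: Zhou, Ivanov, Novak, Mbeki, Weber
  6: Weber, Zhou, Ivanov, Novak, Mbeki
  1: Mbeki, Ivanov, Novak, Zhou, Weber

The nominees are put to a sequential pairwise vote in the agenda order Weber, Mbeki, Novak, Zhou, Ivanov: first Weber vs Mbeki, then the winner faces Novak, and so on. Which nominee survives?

Round 1: Weber vs Mbeki — 6–11, Mbeki advances.
Round 2: Mbeki vs Novak — 6–11, Novak advances.
Round 3: Novak vs Zhou — 4–13, Zhou advances.
Round 4: Zhou vs Ivanov — 11–6, Zhou advances.
Zhou survives the agenda.

Zhou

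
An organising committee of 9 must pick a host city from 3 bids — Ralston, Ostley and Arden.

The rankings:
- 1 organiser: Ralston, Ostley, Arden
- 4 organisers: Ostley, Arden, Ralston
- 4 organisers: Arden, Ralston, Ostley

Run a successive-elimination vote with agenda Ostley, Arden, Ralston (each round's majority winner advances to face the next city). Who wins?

Round 1: Ostley vs Arden — 5–4, Ostley advances.
Round 2: Ostley vs Ralston — 4–5, Ralston advances.
The agenda winner is Ralston.

Ralston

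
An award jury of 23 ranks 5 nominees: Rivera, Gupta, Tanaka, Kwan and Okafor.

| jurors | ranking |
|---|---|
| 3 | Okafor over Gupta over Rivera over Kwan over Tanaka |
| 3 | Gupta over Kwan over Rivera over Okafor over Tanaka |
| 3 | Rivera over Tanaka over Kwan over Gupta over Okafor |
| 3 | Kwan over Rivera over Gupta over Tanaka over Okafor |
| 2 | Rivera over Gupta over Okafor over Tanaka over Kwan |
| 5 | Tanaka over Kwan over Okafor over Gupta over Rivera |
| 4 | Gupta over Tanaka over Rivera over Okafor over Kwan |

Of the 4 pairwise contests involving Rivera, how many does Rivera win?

3

Rivera against each rival (23 jurors):
Rivera–Gupta: Gupta 15–8.
Rivera vs Tanaka: Rivera, 14–9.
Rivera vs Kwan: 3+3+2+4 = 12 for Rivera, 11 for Kwan — Rivera by 12–11.
Rivera vs Okafor: Rivera is ranked higher on 3+3+3+2+4 = 15 ballots, Okafor on 8. Rivera wins 15–8.
Rivera beats Tanaka, Kwan, Okafor; loses to Gupta — 3 pairwise wins.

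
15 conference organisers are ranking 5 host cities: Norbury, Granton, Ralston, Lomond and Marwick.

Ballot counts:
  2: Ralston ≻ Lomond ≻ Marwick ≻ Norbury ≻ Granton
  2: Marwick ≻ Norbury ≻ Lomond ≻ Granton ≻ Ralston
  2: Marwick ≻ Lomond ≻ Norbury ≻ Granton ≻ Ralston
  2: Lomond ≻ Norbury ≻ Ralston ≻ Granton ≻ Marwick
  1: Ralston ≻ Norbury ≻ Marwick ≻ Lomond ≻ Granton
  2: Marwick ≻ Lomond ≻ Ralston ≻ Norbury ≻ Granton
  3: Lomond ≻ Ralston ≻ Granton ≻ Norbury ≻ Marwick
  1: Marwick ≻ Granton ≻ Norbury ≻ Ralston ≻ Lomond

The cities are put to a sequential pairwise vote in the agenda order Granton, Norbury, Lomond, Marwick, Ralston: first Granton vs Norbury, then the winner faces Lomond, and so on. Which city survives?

Round 1: Granton vs Norbury — 4–11, Norbury advances.
Round 2: Norbury vs Lomond — 4–11, Lomond advances.
Round 3: Lomond vs Marwick — 7–8, Marwick advances.
Round 4: Marwick vs Ralston — 7–8, Ralston advances.
The agenda winner is Ralston.

Ralston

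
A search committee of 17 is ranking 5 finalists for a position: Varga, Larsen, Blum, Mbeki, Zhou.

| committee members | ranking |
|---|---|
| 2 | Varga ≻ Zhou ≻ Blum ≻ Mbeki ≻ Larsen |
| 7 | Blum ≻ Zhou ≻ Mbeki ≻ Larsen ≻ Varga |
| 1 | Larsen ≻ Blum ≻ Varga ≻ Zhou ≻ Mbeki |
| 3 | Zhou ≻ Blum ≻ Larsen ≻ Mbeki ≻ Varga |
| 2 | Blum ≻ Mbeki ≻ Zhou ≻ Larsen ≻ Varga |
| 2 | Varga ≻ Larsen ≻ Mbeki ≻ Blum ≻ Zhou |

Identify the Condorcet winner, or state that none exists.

Check each pair by majority over 17 ballots:
Varga vs Larsen: Varga is ranked higher on 2+2 = 4 ballots, Larsen on 13. Larsen wins 13–4.
Varga vs Blum: 2+2 = 4 for Varga, 13 for Blum — Blum by 13–4.
Varga vs Mbeki: Varga is ranked higher on 2+1+2 = 5 ballots, Mbeki on 12. Mbeki wins 12–5.
Varga vs Zhou: Zhou wins 12–5.
Larsen–Blum: Blum 14–3.
Larsen vs Mbeki: 6 to 11, Mbeki.
Larsen vs Zhou: 1+2 = 3 for Larsen, 14 for Zhou — Zhou by 14–3.
Blum–Mbeki: Blum 15–2.
Blum vs Zhou: Blum, 12–5.
Mbeki vs Zhou: Zhou, 13–4.
Blum wins every pairwise contest, so Blum is the Condorcet winner.

Blum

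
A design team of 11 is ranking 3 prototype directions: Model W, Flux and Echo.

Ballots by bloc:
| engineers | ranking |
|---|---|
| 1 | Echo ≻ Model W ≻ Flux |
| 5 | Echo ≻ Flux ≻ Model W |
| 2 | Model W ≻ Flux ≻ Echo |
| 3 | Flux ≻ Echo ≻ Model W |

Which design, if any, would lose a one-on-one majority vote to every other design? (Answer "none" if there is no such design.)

Model W

Pairwise majorities:
Model W vs Flux: Flux wins 8–3.
Model W–Echo: Echo 9–2.
Flux vs Echo: 5 to 6, Echo.
Model W is beaten in every head-to-head and is the Condorcet loser.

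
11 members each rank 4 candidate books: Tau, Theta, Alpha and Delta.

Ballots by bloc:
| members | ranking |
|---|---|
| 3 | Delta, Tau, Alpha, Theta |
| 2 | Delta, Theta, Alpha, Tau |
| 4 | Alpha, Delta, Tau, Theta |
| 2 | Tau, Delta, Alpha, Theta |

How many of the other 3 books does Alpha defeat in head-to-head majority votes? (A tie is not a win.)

2

Alpha against each rival (11 members):
Alpha vs Tau: Alpha preferred on 2+4 = 6 ballots; Alpha wins 6–5.
Alpha vs Theta: Alpha, 9–2.
Alpha vs Delta: Alpha preferred on 4 ballots; Delta wins 7–4.
Alpha beats Tau, Theta; loses to Delta — 2 pairwise wins.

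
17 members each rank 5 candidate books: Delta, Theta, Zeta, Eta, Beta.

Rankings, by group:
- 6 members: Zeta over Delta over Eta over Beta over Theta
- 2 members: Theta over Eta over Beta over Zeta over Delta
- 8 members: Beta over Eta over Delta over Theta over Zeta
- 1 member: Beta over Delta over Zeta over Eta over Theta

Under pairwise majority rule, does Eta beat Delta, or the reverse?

Eta

Ballots ranking Eta above Delta: 2 + 8 = 10.
Ballots ranking Delta above Eta: 17 − 10 = 7.
Eta wins the head-to-head 10–7.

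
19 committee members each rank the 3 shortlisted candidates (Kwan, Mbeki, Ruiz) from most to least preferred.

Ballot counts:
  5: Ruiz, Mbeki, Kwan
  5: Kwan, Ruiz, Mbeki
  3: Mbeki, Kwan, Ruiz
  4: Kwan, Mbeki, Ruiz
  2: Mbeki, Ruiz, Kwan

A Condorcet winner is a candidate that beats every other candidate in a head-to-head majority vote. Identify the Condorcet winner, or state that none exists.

none

Head-to-head results (19 committee members):
Kwan vs Mbeki: Kwan is ranked higher on 5+4 = 9 ballots, Mbeki on 10. Mbeki wins 10–9.
Kwan vs Ruiz: Kwan is ranked higher on 5+3+4 = 12 ballots, Ruiz on 7. Kwan wins 12–7.
Mbeki vs Ruiz: 3+4+2 = 9 for Mbeki, 10 for Ruiz — Ruiz by 10–9.
Each candidate drops at least one matchup (Kwan loses to Mbeki; Mbeki loses to Ruiz; Ruiz loses to Kwan); the cycle Kwan → Ruiz → Mbeki → Kwan rules out a Condorcet winner.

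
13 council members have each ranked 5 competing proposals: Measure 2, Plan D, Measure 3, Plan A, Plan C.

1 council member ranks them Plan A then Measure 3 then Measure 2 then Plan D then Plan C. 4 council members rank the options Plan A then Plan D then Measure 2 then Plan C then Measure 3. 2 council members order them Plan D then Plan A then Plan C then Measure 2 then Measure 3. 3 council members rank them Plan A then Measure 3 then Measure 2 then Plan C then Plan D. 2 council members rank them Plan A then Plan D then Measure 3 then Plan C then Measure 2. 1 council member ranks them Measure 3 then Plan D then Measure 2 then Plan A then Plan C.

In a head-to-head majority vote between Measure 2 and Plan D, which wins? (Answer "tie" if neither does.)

Plan D

Ballots ranking Measure 2 above Plan D: 1 + 3 = 4.
Ballots ranking Plan D above Measure 2: 13 − 4 = 9.
Plan D wins the head-to-head 9–4.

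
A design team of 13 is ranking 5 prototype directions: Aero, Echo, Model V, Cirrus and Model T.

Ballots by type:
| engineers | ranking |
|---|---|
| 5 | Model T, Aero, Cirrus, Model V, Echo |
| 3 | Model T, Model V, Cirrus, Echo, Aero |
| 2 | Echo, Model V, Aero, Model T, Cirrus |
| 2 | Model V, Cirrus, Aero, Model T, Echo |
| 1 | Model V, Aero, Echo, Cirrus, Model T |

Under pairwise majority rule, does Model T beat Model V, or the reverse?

Model T

Ballots ranking Model T above Model V: 5 + 3 = 8.
Ballots ranking Model V above Model T: 13 − 8 = 5.
Model T wins the head-to-head 8–5.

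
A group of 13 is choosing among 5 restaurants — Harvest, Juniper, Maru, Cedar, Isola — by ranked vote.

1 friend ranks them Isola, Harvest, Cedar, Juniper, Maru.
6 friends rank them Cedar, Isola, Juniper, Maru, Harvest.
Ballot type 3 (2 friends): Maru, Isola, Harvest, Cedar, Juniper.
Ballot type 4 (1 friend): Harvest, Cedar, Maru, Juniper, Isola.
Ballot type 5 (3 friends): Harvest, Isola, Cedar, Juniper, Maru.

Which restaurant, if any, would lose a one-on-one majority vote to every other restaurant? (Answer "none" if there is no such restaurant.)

Pairwise majorities:
Harvest vs Juniper: Harvest is ranked higher on 1+2+1+3 = 7 ballots, Juniper on 6. Harvest wins 7–6.
Harvest vs Maru: Harvest preferred on 1+1+3 = 5 ballots; Maru wins 8–5.
Harvest vs Cedar: 1+2+1+3 = 7 for Harvest, 6 for Cedar — Harvest by 7–6.
Harvest–Isola: Isola 9–4.
Juniper vs Maru: Juniper, 10–3.
Juniper vs Cedar: Cedar, 13–0.
Juniper vs Isola: 1 for Juniper, 12 for Isola — Isola by 12–1.
Maru vs Cedar: Cedar wins 11–2.
Maru vs Isola: 2+1 = 3 for Maru, 10 for Isola — Isola by 10–3.
Cedar vs Isola: Cedar preferred on 6+1 = 7 ballots; Cedar wins 7–6.
Each restaurant has at least one pairwise win (Harvest beats Juniper; Juniper beats Maru; Maru beats Harvest; Cedar beats Juniper; Isola beats Harvest) — no Condorcet loser.

none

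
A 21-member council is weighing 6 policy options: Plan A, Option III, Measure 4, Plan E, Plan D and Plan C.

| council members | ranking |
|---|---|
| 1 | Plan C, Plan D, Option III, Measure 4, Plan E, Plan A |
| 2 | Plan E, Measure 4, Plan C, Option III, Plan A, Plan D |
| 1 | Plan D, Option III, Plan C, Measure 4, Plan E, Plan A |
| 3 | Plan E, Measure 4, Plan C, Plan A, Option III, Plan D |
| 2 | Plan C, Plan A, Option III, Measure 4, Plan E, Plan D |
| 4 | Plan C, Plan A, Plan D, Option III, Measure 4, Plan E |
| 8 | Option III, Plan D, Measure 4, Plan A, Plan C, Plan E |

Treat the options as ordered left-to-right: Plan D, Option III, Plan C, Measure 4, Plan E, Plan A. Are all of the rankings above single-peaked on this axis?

no

Axis positions: Plan D=1, Option III=2, Plan C=3, Measure 4=4, Plan E=5, Plan A=6.
Group 1: ranking walks positions 3-1-2-4-5-6; Plan D is ranked above Option III even though Option III lies between Plan D and the peak Plan C on the axis — preferences dip and rise again. Not single-peaked.
Group 2 (peak Plan E at position 5): ranking walks positions 5-4-3-2-6-1, expanding outward from the peak — single-peaked.
Group 3 (peak Plan D at position 1): ranking walks positions 1-2-3-4-5-6, expanding outward from the peak — single-peaked.
Group 4 (peak Plan E at position 5): ranking walks positions 5-4-3-6-2-1, expanding outward from the peak — single-peaked.
Group 5: ranking walks positions 3-6-2-4-5-1; Plan A is ranked above Measure 4 even though Measure 4 lies between Plan A and the peak Plan C on the axis — preferences dip and rise again. Not single-peaked.
Group 6: ranking walks positions 3-6-1-2-4-5; Plan A is ranked above Measure 4 even though Measure 4 lies between Plan A and the peak Plan C on the axis — preferences dip and rise again. Not single-peaked.
Group 7: ranking walks positions 2-1-4-6-3-5; Measure 4 is ranked above Plan C even though Plan C lies between Measure 4 and the peak Option III on the axis — preferences dip and rise again. Not single-peaked.
Group 1 violates single-peakedness, so the profile is not single-peaked on this axis.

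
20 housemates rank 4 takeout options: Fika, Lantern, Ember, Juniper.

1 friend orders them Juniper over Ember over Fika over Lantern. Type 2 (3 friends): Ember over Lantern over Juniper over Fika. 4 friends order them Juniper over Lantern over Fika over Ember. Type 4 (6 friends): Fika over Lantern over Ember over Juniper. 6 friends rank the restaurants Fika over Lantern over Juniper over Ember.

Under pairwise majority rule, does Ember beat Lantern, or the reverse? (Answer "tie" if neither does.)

Lantern

Ballots ranking Ember above Lantern: 1 + 3 = 4.
Ballots ranking Lantern above Ember: 20 − 4 = 16.
Lantern wins the head-to-head 16–4.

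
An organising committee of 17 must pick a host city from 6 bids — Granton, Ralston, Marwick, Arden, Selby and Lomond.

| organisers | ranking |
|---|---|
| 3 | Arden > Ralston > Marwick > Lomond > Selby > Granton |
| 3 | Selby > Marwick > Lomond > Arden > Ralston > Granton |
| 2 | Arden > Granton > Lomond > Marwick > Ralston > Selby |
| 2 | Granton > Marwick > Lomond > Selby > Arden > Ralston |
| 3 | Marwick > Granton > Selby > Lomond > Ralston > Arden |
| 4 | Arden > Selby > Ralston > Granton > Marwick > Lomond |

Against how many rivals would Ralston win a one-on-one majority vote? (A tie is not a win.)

1

Ralston against each rival (17 organisers):
Ralston vs Granton: Ralston preferred on 3+3+4 = 10 ballots; Ralston wins 10–7.
Ralston vs Marwick: Marwick, 10–7.
Ralston–Arden: Arden 14–3.
Ralston–Selby: Selby 12–5.
Ralston vs Lomond: Lomond, 10–7.
Ralston beats Granton; loses to Marwick, Arden, Selby, Lomond — 1 pairwise win.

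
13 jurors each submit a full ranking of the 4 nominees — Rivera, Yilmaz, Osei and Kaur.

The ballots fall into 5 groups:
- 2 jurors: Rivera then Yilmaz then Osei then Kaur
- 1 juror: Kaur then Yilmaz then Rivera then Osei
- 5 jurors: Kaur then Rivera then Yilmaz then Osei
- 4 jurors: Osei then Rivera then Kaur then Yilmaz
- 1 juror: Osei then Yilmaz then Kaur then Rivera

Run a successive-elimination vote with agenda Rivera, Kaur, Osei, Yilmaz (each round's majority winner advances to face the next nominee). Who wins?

Round 1: Rivera vs Kaur — 6–7, Kaur advances.
Round 2: Kaur vs Osei — 6–7, Osei advances.
Round 3: Osei vs Yilmaz — 5–8, Yilmaz advances.
The agenda winner is Yilmaz.

Yilmaz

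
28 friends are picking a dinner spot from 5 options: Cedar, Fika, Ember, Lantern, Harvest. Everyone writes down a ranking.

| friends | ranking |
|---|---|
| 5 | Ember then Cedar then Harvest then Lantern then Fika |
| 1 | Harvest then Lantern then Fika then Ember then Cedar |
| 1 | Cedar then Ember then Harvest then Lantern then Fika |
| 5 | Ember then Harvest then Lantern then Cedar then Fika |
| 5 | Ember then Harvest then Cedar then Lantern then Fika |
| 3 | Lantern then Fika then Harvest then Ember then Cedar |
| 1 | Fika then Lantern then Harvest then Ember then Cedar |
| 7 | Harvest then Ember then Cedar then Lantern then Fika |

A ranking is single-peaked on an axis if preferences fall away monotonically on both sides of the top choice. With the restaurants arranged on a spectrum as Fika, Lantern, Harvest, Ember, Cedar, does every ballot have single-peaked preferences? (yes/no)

yes

Axis positions: Fika=1, Lantern=2, Harvest=3, Ember=4, Cedar=5.
Cluster 1 (peak Ember at position 4): ranking walks positions 4-5-3-2-1, expanding outward from the peak — single-peaked.
Cluster 2 (peak Harvest at position 3): ranking walks positions 3-2-1-4-5, expanding outward from the peak — single-peaked.
Cluster 3 (peak Cedar at position 5): ranking walks positions 5-4-3-2-1, expanding outward from the peak — single-peaked.
Cluster 4 (peak Ember at position 4): ranking walks positions 4-3-2-5-1, expanding outward from the peak — single-peaked.
Cluster 5 (peak Ember at position 4): ranking walks positions 4-3-5-2-1, expanding outward from the peak — single-peaked.
Cluster 6 (peak Lantern at position 2): ranking walks positions 2-1-3-4-5, expanding outward from the peak — single-peaked.
Cluster 7 (peak Fika at position 1): ranking walks positions 1-2-3-4-5, expanding outward from the peak — single-peaked.
Cluster 8 (peak Harvest at position 3): ranking walks positions 3-4-5-2-1, expanding outward from the peak — single-peaked.
Every ranking is single-peaked on this axis.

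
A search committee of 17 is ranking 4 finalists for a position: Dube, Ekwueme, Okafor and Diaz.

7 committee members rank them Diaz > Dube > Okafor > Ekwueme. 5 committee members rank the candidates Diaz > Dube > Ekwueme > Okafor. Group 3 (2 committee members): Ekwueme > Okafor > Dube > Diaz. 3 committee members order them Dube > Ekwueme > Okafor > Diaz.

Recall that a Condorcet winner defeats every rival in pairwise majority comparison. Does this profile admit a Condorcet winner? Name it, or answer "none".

Diaz

Head-to-head results (17 committee members):
Dube vs Ekwueme: Dube is ranked higher on 7+5+3 = 15 ballots, Ekwueme on 2. Dube wins 15–2.
Dube vs Okafor: 15 to 2, Dube.
Dube vs Diaz: 5 to 12, Diaz.
Ekwueme vs Okafor: Ekwueme preferred on 5+2+3 = 10 ballots; Ekwueme wins 10–7.
Ekwueme vs Diaz: 5 to 12, Diaz.
Okafor vs Diaz: 5 to 12, Diaz.
Diaz wins every pairwise contest, so Diaz is the Condorcet winner.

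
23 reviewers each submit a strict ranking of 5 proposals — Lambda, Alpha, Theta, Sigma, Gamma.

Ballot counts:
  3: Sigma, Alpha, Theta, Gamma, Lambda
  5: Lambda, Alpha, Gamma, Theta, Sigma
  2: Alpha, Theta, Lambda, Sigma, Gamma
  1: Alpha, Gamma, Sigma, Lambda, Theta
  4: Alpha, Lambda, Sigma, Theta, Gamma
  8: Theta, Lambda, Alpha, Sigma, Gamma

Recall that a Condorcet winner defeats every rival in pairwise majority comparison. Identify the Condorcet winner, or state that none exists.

none

Pairwise majorities:
Lambda vs Alpha: Lambda preferred on 5+8 = 13 ballots; Lambda wins 13–10.
Lambda vs Theta: Lambda is ranked higher on 5+1+4 = 10 ballots, Theta on 13. Theta wins 13–10.
Lambda vs Sigma: 19 to 4, Lambda.
Lambda vs Gamma: Lambda is ranked higher on 5+2+4+8 = 19 ballots, Gamma on 4. Lambda wins 19–4.
Alpha vs Theta: Alpha is ranked higher on 3+5+2+1+4 = 15 ballots, Theta on 8. Alpha wins 15–8.
Alpha vs Sigma: 5+2+1+4+8 = 20 for Alpha, 3 for Sigma — Alpha by 20–3.
Alpha vs Gamma: 3+5+2+1+4+8 = 23 for Alpha, 0 for Gamma — Alpha by 23–0.
Theta vs Sigma: Theta preferred on 5+2+8 = 15 ballots; Theta wins 15–8.
Theta vs Gamma: 17 to 6, Theta.
Sigma vs Gamma: Sigma preferred on 3+2+4+8 = 17 ballots; Sigma wins 17–6.
No project is unbeaten: Lambda loses to Theta; Alpha loses to Lambda; Theta loses to Alpha; Sigma loses to Lambda; Gamma loses to Lambda. In particular Lambda > Alpha > Theta > Lambda is a majority cycle — no Condorcet winner exists.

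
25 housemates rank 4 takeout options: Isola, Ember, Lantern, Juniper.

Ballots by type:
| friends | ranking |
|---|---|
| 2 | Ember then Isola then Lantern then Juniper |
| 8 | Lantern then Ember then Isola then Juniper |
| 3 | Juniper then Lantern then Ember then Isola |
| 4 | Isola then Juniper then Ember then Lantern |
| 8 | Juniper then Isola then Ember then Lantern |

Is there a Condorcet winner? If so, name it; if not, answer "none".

Head-to-head results (25 friends):
Isola vs Ember: Ember, 13–12.
Isola vs Lantern: Isola preferred on 2+4+8 = 14 ballots; Isola wins 14–11.
Isola–Juniper: Isola 14–11.
Ember vs Lantern: Ember preferred on 2+4+8 = 14 ballots; Ember wins 14–11.
Ember vs Juniper: 10 to 15, Juniper.
Lantern vs Juniper: Juniper wins 15–10.
No restaurant is unbeaten: Isola loses to Ember; Ember loses to Juniper; Lantern loses to Isola; Juniper loses to Isola. In particular Isola beats Juniper beats Ember beats Isola is a majority cycle — no Condorcet winner exists.

none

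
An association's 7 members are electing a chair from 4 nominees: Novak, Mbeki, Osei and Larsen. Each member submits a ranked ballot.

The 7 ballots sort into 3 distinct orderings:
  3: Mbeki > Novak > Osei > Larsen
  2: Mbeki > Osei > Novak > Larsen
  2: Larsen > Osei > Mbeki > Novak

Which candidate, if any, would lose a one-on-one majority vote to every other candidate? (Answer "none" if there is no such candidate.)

Pairwise majorities:
Novak vs Mbeki: Mbeki, 7–0.
Novak–Osei: Osei 4–3.
Novak vs Larsen: Novak wins 5–2.
Mbeki vs Osei: Mbeki, 5–2.
Mbeki vs Larsen: Mbeki wins 5–2.
Osei vs Larsen: Osei preferred on 3+2 = 5 ballots; Osei wins 5–2.
Larsen is beaten in every head-to-head and is the Condorcet loser.

Larsen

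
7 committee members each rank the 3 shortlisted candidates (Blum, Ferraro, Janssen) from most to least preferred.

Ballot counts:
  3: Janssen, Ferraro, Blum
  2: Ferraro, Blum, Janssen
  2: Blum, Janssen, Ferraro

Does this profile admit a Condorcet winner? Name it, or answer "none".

none

Head-to-head results (7 committee members):
Blum vs Ferraro: Blum is ranked higher on 2 ballots, Ferraro on 5. Ferraro wins 5–2.
Blum vs Janssen: Blum is ranked higher on 2+2 = 4 ballots, Janssen on 3. Blum wins 4–3.
Ferraro vs Janssen: Ferraro preferred on 2 ballots; Janssen wins 5–2.
Every candidate loses at least once (Blum loses to Ferraro; Ferraro loses to Janssen; Janssen loses to Blum). The majority relation contains the cycle Blum → Janssen → Ferraro → Blum, so there is no Condorcet winner.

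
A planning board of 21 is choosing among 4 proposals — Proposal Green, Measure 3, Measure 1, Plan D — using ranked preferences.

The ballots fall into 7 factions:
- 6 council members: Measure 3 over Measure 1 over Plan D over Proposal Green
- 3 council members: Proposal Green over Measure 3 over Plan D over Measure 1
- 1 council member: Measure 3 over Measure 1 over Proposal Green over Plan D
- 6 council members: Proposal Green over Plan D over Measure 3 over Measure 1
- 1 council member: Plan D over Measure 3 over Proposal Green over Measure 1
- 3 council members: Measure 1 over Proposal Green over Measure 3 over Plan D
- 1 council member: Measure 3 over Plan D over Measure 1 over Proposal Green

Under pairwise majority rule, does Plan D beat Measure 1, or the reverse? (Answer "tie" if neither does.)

Ballots ranking Plan D above Measure 1: 3 + 6 + 1 + 1 = 11.
Ballots ranking Measure 1 above Plan D: 21 − 11 = 10.
Plan D wins the head-to-head 11–10.

Plan D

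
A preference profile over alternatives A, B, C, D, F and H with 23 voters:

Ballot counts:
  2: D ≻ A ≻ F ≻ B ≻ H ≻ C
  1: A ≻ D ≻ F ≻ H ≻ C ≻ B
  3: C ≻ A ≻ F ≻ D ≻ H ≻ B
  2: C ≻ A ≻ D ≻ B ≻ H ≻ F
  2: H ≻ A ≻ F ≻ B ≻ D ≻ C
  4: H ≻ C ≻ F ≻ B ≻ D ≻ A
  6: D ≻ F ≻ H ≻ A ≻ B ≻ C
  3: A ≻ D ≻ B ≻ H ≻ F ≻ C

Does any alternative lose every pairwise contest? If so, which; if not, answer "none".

C

Head-to-head results (23 voters):
A vs B: 19 for A, 4 for B — A by 19–4.
A vs C: A wins 14–9.
A–D: D 12–11.
A vs F: A wins 13–10.
A vs H: H, 12–11.
B vs C: B wins 13–10.
B–D: D 17–6.
B vs F: B preferred on 2+3 = 5 ballots; F wins 18–5.
B vs H: H, 16–7.
C vs D: C is ranked higher on 3+2+4 = 9 ballots, D on 14. D wins 14–9.
C vs F: 9 to 14, F.
C vs H: H, 18–5.
D vs F: D is ranked higher on 2+1+2+6+3 = 14 ballots, F on 9. D wins 14–9.
D vs H: D preferred on 2+1+3+2+6+3 = 17 ballots; D wins 17–6.
F vs H: 2+1+3+6 = 12 for F, 11 for H — F by 12–11.
C loses to every other alternative — it is the Condorcet loser.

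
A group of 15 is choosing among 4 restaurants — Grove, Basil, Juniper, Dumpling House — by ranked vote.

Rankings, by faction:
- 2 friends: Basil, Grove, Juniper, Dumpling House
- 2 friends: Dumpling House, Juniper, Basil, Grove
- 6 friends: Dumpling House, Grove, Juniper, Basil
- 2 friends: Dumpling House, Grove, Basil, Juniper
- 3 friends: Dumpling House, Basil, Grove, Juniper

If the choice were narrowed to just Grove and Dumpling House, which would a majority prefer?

Ballots ranking Grove above Dumpling House: 2.
Ballots ranking Dumpling House above Grove: 15 − 2 = 13.
Dumpling House wins the head-to-head 13–2.

Dumpling House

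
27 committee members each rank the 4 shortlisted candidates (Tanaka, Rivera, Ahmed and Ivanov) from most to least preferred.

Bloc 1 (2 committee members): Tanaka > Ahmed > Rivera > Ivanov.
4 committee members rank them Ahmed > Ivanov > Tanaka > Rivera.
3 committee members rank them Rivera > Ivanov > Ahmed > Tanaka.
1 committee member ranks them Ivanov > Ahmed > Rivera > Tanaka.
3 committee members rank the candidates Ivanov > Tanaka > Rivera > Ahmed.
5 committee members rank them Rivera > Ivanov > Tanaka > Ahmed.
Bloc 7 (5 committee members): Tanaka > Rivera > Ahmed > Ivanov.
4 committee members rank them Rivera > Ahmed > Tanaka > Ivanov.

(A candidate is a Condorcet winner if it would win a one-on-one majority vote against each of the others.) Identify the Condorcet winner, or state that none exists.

none

Check each pair by majority over 27 ballots:
Tanaka vs Rivera: 14 to 13, Tanaka.
Tanaka vs Ahmed: Tanaka preferred on 2+3+5+5 = 15 ballots; Tanaka wins 15–12.
Tanaka vs Ivanov: 11 to 16, Ivanov.
Rivera vs Ahmed: Rivera preferred on 3+3+5+5+4 = 20 ballots; Rivera wins 20–7.
Rivera vs Ivanov: Rivera is ranked higher on 2+3+5+5+4 = 19 ballots, Ivanov on 8. Rivera wins 19–8.
Ahmed vs Ivanov: 15 to 12, Ahmed.
Each candidate drops at least one matchup (Tanaka loses to Ivanov; Rivera loses to Tanaka; Ahmed loses to Tanaka; Ivanov loses to Rivera); the cycle Tanaka → Rivera → Ivanov → Tanaka rules out a Condorcet winner.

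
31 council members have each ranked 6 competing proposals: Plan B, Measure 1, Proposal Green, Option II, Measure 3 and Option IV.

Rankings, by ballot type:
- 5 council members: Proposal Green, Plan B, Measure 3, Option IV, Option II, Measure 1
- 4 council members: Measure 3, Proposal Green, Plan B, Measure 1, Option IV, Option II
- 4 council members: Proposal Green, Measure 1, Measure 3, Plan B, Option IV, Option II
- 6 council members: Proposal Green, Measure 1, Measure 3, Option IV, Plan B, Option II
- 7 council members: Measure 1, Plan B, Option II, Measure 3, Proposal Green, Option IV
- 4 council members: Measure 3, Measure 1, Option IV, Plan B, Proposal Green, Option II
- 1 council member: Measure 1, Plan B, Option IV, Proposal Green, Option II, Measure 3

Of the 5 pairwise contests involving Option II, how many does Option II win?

0

Option II against each rival (31 council members):
Option II–Plan B: Plan B 31–0.
Option II–Measure 1: Measure 1 26–5.
Option II vs Proposal Green: Proposal Green wins 24–7.
Option II vs Measure 3: Measure 3 wins 23–8.
Option II vs Option IV: 7 to 24, Option IV.
Option II beats no one; loses to Plan B, Measure 1, Proposal Green, Measure 3, Option IV — 0 pairwise wins.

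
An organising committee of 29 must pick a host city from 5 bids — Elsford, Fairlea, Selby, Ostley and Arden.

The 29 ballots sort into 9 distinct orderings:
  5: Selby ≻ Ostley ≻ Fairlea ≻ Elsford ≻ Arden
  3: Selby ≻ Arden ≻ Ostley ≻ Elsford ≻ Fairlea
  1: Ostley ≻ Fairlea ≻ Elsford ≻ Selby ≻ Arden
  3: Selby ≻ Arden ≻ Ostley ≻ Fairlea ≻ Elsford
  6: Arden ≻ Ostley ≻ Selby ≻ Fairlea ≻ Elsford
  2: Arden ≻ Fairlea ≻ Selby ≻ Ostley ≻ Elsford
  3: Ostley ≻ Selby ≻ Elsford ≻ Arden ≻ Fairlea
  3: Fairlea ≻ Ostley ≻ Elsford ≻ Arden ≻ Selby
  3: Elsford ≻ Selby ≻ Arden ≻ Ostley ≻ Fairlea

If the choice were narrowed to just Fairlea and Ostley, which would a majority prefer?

Ballots ranking Fairlea above Ostley: 2 + 3 = 5.
Ballots ranking Ostley above Fairlea: 29 − 5 = 24.
Ostley wins the head-to-head 24–5.

Ostley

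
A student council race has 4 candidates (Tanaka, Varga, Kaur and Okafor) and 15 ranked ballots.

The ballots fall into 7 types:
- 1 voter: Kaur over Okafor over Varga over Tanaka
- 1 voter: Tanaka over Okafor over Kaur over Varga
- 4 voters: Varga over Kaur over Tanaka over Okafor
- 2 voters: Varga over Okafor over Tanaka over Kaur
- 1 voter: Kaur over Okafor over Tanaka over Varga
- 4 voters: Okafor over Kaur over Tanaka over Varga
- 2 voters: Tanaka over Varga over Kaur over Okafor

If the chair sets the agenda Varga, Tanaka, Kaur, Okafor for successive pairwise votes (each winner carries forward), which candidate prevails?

Kaur

Round 1: Varga vs Tanaka — 7–8, Tanaka advances.
Round 2: Tanaka vs Kaur — 5–10, Kaur advances.
Round 3: Kaur vs Okafor — 8–7, Kaur advances.
Kaur survives the agenda.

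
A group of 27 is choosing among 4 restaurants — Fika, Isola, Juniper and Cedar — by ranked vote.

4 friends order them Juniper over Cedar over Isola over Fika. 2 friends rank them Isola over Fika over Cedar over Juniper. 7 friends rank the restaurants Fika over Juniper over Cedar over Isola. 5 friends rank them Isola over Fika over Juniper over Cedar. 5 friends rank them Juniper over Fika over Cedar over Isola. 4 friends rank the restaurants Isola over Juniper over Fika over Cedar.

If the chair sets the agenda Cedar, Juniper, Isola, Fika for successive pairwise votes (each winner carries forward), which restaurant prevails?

Round 1: Cedar vs Juniper — 2–25, Juniper advances.
Round 2: Juniper vs Isola — 16–11, Juniper advances.
Round 3: Juniper vs Fika — 13–14, Fika advances.
The agenda winner is Fika.

Fika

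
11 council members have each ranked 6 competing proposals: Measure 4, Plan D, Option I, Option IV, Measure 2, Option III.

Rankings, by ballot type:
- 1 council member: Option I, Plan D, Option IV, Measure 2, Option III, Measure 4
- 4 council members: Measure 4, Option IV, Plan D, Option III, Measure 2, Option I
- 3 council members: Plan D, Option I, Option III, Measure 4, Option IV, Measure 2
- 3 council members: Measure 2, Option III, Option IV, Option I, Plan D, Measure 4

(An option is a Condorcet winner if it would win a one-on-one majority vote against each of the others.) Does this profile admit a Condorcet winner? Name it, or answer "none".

none

Check each pair by majority over 11 ballots:
Measure 4–Plan D: Plan D 7–4.
Measure 4 vs Option I: Option I, 7–4.
Measure 4 vs Option IV: Measure 4, 7–4.
Measure 4 vs Measure 2: Measure 4, 7–4.
Measure 4 vs Option III: Option III, 7–4.
Plan D–Option I: Plan D 7–4.
Plan D vs Option IV: Option IV, 7–4.
Plan D vs Measure 2: Plan D, 8–3.
Plan D vs Option III: Plan D wins 8–3.
Option I–Option IV: Option IV 7–4.
Option I vs Measure 2: Measure 2 wins 7–4.
Option I vs Option III: Option III wins 7–4.
Option IV vs Measure 2: Option IV, 8–3.
Option IV vs Option III: Option III, 6–5.
Measure 2 vs Option III: Option III wins 7–4.
Every option loses at least once (Measure 4 loses to Plan D; Plan D loses to Option IV; Option I loses to Plan D; Option IV loses to Measure 4; Measure 2 loses to Measure 4; Option III loses to Plan D). The majority relation contains the cycle Measure 4 → Option IV → Plan D → Measure 4, so there is no Condorcet winner.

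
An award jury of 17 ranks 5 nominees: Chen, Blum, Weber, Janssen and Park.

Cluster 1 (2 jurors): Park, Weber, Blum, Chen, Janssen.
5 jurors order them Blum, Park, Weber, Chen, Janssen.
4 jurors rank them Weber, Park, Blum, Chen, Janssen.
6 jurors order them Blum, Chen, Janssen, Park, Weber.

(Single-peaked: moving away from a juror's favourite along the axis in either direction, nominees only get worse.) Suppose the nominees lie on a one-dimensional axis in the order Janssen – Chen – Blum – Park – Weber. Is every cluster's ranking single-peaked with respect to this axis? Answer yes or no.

yes

Axis positions: Janssen=1, Chen=2, Blum=3, Park=4, Weber=5.
Cluster 1 (peak Park at position 4): ranking walks positions 4-5-3-2-1, expanding outward from the peak — single-peaked.
Cluster 2 (peak Blum at position 3): ranking walks positions 3-4-5-2-1, expanding outward from the peak — single-peaked.
Cluster 3 (peak Weber at position 5): ranking walks positions 5-4-3-2-1, expanding outward from the peak — single-peaked.
Cluster 4 (peak Blum at position 3): ranking walks positions 3-2-1-4-5, expanding outward from the peak — single-peaked.
Every ranking is single-peaked on this axis.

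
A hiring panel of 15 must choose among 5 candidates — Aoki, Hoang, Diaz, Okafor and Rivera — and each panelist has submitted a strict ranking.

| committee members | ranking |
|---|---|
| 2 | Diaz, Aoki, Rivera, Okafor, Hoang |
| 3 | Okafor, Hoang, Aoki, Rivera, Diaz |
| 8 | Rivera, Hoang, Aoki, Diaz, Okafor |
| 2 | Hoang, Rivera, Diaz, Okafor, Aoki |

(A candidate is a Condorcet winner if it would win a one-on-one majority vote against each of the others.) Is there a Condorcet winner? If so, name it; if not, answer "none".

Check each pair by majority over 15 ballots:
Aoki vs Hoang: Aoki preferred on 2 ballots; Hoang wins 13–2.
Aoki vs Diaz: Aoki is ranked higher on 3+8 = 11 ballots, Diaz on 4. Aoki wins 11–4.
Aoki vs Okafor: 10 to 5, Aoki.
Aoki vs Rivera: Aoki preferred on 2+3 = 5 ballots; Rivera wins 10–5.
Hoang vs Diaz: 3+8+2 = 13 for Hoang, 2 for Diaz — Hoang by 13–2.
Hoang vs Okafor: Hoang preferred on 8+2 = 10 ballots; Hoang wins 10–5.
Hoang vs Rivera: Hoang is ranked higher on 3+2 = 5 ballots, Rivera on 10. Rivera wins 10–5.
Diaz vs Okafor: Diaz preferred on 2+8+2 = 12 ballots; Diaz wins 12–3.
Diaz vs Rivera: 2 for Diaz, 13 for Rivera — Rivera by 13–2.
Okafor vs Rivera: Okafor is ranked higher on 3 ballots, Rivera on 12. Rivera wins 12–3.
Only Rivera has no losses; Rivera is the Condorcet winner.

Rivera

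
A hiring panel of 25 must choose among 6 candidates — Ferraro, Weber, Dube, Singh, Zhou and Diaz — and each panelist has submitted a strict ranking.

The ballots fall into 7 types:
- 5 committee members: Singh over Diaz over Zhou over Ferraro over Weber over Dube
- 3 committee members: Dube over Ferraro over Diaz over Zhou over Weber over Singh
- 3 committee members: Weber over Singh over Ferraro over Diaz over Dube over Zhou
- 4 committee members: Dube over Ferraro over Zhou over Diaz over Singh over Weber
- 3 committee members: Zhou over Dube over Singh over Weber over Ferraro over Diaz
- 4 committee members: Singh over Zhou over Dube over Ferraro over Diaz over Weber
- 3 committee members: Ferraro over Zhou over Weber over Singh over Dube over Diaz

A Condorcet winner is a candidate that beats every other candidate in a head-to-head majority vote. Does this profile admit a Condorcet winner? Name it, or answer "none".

Check each pair by majority over 25 ballots:
Ferraro vs Weber: 19 to 6, Ferraro.
Ferraro vs Dube: 11 to 14, Dube.
Ferraro vs Singh: 3+4+3 = 10 for Ferraro, 15 for Singh — Singh by 15–10.
Ferraro vs Zhou: Ferraro is ranked higher on 3+3+4+3 = 13 ballots, Zhou on 12. Ferraro wins 13–12.
Ferraro vs Diaz: 20 to 5, Ferraro.
Weber vs Dube: Weber preferred on 5+3+3 = 11 ballots; Dube wins 14–11.
Weber vs Singh: Weber is ranked higher on 3+3+3 = 9 ballots, Singh on 16. Singh wins 16–9.
Weber vs Zhou: 3 for Weber, 22 for Zhou — Zhou by 22–3.
Weber vs Diaz: Weber is ranked higher on 3+3+3 = 9 ballots, Diaz on 16. Diaz wins 16–9.
Dube vs Singh: 3+4+3 = 10 for Dube, 15 for Singh — Singh by 15–10.
Dube vs Zhou: Dube is ranked higher on 3+3+4 = 10 ballots, Zhou on 15. Zhou wins 15–10.
Dube vs Diaz: 3+4+3+4+3 = 17 for Dube, 8 for Diaz — Dube by 17–8.
Singh vs Zhou: Singh preferred on 5+3+4 = 12 ballots; Zhou wins 13–12.
Singh vs Diaz: 18 to 7, Singh.
Zhou vs Diaz: Zhou is ranked higher on 4+3+4+3 = 14 ballots, Diaz on 11. Zhou wins 14–11.
Every candidate loses at least once (Ferraro loses to Dube; Weber loses to Ferraro; Dube loses to Singh; Singh loses to Zhou; Zhou loses to Ferraro; Diaz loses to Ferraro). The majority relation contains the cycle Ferraro > Zhou > Dube > Ferraro, so there is no Condorcet winner.

none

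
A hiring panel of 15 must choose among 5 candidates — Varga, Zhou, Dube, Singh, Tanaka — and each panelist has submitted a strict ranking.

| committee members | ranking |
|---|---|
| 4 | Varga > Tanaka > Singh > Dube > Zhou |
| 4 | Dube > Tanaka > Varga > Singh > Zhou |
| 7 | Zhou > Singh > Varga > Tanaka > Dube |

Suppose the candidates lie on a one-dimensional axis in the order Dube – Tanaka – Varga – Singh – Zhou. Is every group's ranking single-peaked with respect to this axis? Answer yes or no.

Axis positions: Dube=1, Tanaka=2, Varga=3, Singh=4, Zhou=5.
Group 1 (peak Varga at position 3): ranking walks positions 3-2-4-1-5, expanding outward from the peak — single-peaked.
Group 2 (peak Dube at position 1): ranking walks positions 1-2-3-4-5, expanding outward from the peak — single-peaked.
Group 3 (peak Zhou at position 5): ranking walks positions 5-4-3-2-1, expanding outward from the peak — single-peaked.
Every ranking is single-peaked on this axis.

yes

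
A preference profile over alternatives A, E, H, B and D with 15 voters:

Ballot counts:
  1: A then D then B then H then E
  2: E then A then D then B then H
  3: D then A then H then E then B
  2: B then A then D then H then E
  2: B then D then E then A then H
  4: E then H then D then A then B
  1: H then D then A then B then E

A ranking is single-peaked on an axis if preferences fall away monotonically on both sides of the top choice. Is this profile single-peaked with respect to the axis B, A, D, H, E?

Axis positions: B=1, A=2, D=3, H=4, E=5.
Cluster 1 (peak A at position 2): ranking walks positions 2-3-1-4-5, expanding outward from the peak — single-peaked.
Cluster 2: ranking walks positions 5-2-3-1-4; A is ranked above H even though H lies between A and the peak E on the axis — preferences dip and rise again. Not single-peaked.
Cluster 3 (peak D at position 3): ranking walks positions 3-2-4-5-1, expanding outward from the peak — single-peaked.
Cluster 4 (peak B at position 1): ranking walks positions 1-2-3-4-5, expanding outward from the peak — single-peaked.
Cluster 5: ranking walks positions 1-3-5-2-4; D is ranked above A even though A lies between D and the peak B on the axis — preferences dip and rise again. Not single-peaked.
Cluster 6 (peak E at position 5): ranking walks positions 5-4-3-2-1, expanding outward from the peak — single-peaked.
Cluster 7 (peak H at position 4): ranking walks positions 4-3-2-1-5, expanding outward from the peak — single-peaked.
Cluster 2 violates single-peakedness, so the profile is not single-peaked on this axis.

no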